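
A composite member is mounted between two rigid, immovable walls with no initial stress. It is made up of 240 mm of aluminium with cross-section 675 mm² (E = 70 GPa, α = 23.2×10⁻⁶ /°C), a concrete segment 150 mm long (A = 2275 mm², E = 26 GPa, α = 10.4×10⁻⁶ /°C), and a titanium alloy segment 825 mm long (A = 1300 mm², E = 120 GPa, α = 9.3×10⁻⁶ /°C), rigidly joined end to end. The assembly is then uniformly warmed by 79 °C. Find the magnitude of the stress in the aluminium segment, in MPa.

With the walls removed the bar would change length by δ_free = Σ αᵢΔT Lᵢ = 23.2×10⁻⁶×79×240 + 10.4×10⁻⁶×79×150 + 9.3×10⁻⁶×79×825 = 1.169 mm.
The rigid supports impose zero overall length change; the single axial force P common to all segments must satisfy P Σ Lᵢ/(AᵢEᵢ) = δ_free.
Σ Lᵢ/(AᵢEᵢ) = 240/(675×70×10³) + 150/(2275×26×10³) + 825/(1300×120×10³) = 1.29×10⁻⁵ mm/N.
So P = 1.169 / 1.29×10⁻⁵ = 90.61 kN, compressive.
σ_{aluminium} = P / A = 90610 / 675 = 134.2 MPa.

σ ≈ 134 MPa (compressive)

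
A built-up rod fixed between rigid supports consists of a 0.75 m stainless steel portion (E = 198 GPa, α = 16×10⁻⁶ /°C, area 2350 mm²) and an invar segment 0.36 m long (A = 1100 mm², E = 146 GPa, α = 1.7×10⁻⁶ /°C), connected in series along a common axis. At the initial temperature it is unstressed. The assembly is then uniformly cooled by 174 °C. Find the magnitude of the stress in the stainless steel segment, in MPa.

σ ≈ 242 MPa (tensile)

Free thermal contraction of the whole bar: Σ αᵢΔT Lᵢ = 16×10⁻⁶×174×750 + 1.7×10⁻⁶×174×360 = 2.194 mm.
The rigid supports impose zero overall length change; the single axial force P common to all segments must satisfy P Σ Lᵢ/(AᵢEᵢ) = δ_free.
The series flexibility is Σ Lᵢ/(AᵢEᵢ) = 750/(2350×198×10³) + 360/(1100×146×10³) = 3.853×10⁻⁶ mm/N.
So P = 2.194 / 3.853×10⁻⁶ = 569.5 kN, tensile.
σ_{stainless steel} = P / A = 569500 / 2350 = 242.3 MPa.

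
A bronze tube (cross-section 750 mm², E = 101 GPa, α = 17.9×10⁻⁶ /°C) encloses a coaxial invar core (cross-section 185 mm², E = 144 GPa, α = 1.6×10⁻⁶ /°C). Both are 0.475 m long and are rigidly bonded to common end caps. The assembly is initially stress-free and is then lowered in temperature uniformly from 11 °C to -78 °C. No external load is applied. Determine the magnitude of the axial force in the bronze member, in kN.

P ≈ 28.6 kN (tensile in the bronze)

The bronze has the larger α, so on cooling it would change length more than the invar if both were free. The rigid plates force a common final length, so the bronze is put into tension and the invar into compression, with equal and opposite forces P (no external load).
Equating the net (thermal + elastic) strains gives |α₁ − α₂|·ΔT = P·[1/(A₁E₁) + 1/(A₂E₂)].
|α₁ − α₂|·ΔT = 16.3×10⁻⁶ × 89 = 0.001451.
1/(A₁E₁) + 1/(A₂E₂) = 1/(750×101×10³) + 1/(185×144×10³) = 5.074×10⁻⁸ N⁻¹.
So P = 0.001451 / 5.074×10⁻⁸ = 28.59 kN.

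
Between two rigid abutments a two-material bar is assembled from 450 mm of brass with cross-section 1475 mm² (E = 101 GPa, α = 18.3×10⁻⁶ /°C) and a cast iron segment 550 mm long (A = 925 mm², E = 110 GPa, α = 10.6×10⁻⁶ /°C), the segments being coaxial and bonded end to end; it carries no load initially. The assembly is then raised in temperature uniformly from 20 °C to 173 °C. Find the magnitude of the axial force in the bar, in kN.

P ≈ 255 kN (compressive)

If the supports were absent, the total length change would be Σ αᵢΔT Lᵢ = 18.3×10⁻⁶×153×450 + 10.6×10⁻⁶×153×550 = 2.152 mm.
The walls prevent any net length change, so an axial force P (same in every segment) develops. Compatibility: P · Σ Lᵢ/(AᵢEᵢ) = δ_free.
The series flexibility is Σ Lᵢ/(AᵢEᵢ) = 450/(1475×101×10³) + 550/(925×110×10³) = 8.426×10⁻⁶ mm/N.
So P = 2.152 / 8.426×10⁻⁶ = 255.4 kN, compressive.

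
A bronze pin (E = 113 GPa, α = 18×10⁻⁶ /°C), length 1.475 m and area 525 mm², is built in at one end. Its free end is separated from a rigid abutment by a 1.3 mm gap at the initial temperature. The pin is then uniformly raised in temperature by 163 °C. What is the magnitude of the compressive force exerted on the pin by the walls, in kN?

P ≈ 122 kN

If the wall were absent the pin would grow by αΔT L = 18×10⁻⁶ × 163 × 1475 = 4.328 mm.
After closing the 1.3 mm clearance, 4.328 − 1.3 = 3.028 mm of expansion remains to be suppressed by the wall.
That suppressed elongation corresponds to σ = E·Δ/L = 113×10³ × 3.028/1475 = 231.9 MPa.
Force on the wall = σA = 231.9 × 525 mm² = 121.8 kN.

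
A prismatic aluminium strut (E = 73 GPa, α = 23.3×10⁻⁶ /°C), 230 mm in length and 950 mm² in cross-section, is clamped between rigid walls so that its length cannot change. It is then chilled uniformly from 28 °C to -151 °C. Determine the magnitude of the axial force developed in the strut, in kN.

With zero net strain, σ = E·αΔT = 73 GPa × 23.3×10⁻⁶ × 179 = 304.5 MPa.
P = AEαΔT = 950 × 73×10³ × 23.3×10⁻⁶ × 179 = 289.2 kN (tensile).

P ≈ 289 kN (tensile)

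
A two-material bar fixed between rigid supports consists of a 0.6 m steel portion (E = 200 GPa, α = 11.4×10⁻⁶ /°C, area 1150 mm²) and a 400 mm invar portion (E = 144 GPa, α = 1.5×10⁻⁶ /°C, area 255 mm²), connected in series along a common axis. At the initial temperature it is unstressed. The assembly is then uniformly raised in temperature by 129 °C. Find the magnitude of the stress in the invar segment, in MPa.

σ ≈ 279 MPa (compressive)

If the supports were absent, the total length change would be Σ αᵢΔT Lᵢ = 11.4×10⁻⁶×129×600 + 1.5×10⁻⁶×129×400 = 0.9598 mm.
The walls prevent any net length change, so an axial force P (same in every segment) develops. Compatibility: P · Σ Lᵢ/(AᵢEᵢ) = δ_free.
Σ Lᵢ/(AᵢEᵢ) = 600/(1150×200×10³) + 400/(255×144×10³) = 1.35×10⁻⁵ mm/N.
So P = 0.9598 / 1.35×10⁻⁵ = 71.08 kN, compressive.
σ_{invar} = P / A = 71080 / 255 = 278.8 MPa.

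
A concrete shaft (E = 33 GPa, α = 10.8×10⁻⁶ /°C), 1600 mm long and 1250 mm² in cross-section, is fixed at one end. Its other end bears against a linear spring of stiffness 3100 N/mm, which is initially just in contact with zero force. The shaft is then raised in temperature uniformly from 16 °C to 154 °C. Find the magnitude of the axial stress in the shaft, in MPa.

If the spring were absent the shaft would lengthen by αΔT L = 10.8×10⁻⁶ × 138 × 1600 = 2.385 mm.
Let P be the compressive force at the spring. The shaft shortens elastically by PL/(AE) and the spring compresses by P/k; together these equal δ_free.
P [ L/(AE) + 1/k ] = δ_free → P [ 1600/(1250×33×10³) + 1/(3100) ] = 2.385.
P = 2.385 / 0.0003614 = 6599 N.
σ = P/A = 6599/1250 = 5.279 MPa.

σ ≈ 5.28 MPa (compressive)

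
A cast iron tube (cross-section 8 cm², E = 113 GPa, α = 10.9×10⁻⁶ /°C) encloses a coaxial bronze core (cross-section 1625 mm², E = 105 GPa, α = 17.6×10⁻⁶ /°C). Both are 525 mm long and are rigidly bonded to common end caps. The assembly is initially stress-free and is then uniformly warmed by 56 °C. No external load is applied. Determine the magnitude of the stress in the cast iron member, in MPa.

Equilibrium of a rigid end plate with no external load gives equal and opposite internal forces ±P in the two members. Since α_{bronze} > α_{cast iron}, heating drives the bronze into compression and the cast iron into tension.
Compatibility of the two members (thermal + elastic change equal): (α₁ − α₂)ΔT = P·[1/(A₁E₁) + 1/(A₂E₂)].
|α₁ − α₂|·ΔT = 6.7×10⁻⁶ × 56 = 0.0003752.
1/(A₁E₁) + 1/(A₂E₂) = 1/(800×113×10³) + 1/(1625×105×10³) = 1.692×10⁻⁸ N⁻¹.
P = 0.0003752 / 1.692×10⁻⁸ = 22170 N = 22.17 kN.
σ_{cast iron} = P/A₁ = 22170/800 = 27.71 MPa, tensile.

σ ≈ 27.7 MPa (tensile)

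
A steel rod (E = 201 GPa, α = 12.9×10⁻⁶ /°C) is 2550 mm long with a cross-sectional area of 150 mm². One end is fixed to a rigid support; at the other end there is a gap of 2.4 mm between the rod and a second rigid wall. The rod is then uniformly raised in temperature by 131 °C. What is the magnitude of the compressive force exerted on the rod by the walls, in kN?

P ≈ 22.6 kN

Free thermal elongation = αΔT L = 12.9×10⁻⁶ × 131 × 2550 = 4.309 mm.
The gap closes (δ_free > 2.4 mm) and the wall then resists a further 4.309 − 2.4 = 1.909 mm of expansion.
So σ = E(δ_free − g)/L = 201×10³ × 1.909/2550 = 150.5 MPa.
P = σA = 150.5 × 150 = 22.57 kN.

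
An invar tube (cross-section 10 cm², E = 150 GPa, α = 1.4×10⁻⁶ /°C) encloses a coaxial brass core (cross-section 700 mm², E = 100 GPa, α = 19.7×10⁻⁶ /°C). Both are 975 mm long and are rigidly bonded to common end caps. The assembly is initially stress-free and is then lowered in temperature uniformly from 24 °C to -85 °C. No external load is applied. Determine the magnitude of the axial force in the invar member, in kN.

The brass has the larger α, so on cooling it would change length more than the invar if both were free. The rigid plates force a common final length, so the brass is put into tension and the invar into compression, with equal and opposite forces P (no external load).
Setting the final lengths equal and cancelling L: (α₁ − α₂)ΔT = P/(A₁E₁) + P/(A₂E₂).
|α₁ − α₂|·ΔT = 18.3×10⁻⁶ × 109 = 0.001995.
1/(A₁E₁) + 1/(A₂E₂) = 1/(1000×150×10³) + 1/(700×100×10³) = 2.095×10⁻⁸ N⁻¹.
So P = 0.001995 / 2.095×10⁻⁸ = 95.2 kN.

P ≈ 95.2 kN (compressive in the invar)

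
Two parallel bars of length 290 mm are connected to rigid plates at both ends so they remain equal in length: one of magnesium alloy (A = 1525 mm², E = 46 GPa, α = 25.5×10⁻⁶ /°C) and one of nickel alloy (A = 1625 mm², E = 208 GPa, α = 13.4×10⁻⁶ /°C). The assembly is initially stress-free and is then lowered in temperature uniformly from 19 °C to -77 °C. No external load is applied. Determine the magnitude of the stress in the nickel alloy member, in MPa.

σ ≈ 41.5 MPa (compressive)

The magnesium alloy has the larger α, so on cooling it would change length more than the nickel alloy if both were free. The rigid plates force a common final length, so the magnesium alloy is put into tension and the nickel alloy into compression, with equal and opposite forces P (no external load).
Setting the final lengths equal and cancelling L: (α₁ − α₂)ΔT = P/(A₁E₁) + P/(A₂E₂).
|α₁ − α₂|·ΔT = 12.1×10⁻⁶ × 96 = 0.001162.
1/(A₁E₁) + 1/(A₂E₂) = 1/(1525×46×10³) + 1/(1625×208×10³) = 1.721×10⁻⁸ N⁻¹.
P = 0.001162 / 1.721×10⁻⁸ = 67480 N = 67.48 kN.
σ_{nickel alloy} = P/A₂ = 67480/1625 = 41.53 MPa, compressive.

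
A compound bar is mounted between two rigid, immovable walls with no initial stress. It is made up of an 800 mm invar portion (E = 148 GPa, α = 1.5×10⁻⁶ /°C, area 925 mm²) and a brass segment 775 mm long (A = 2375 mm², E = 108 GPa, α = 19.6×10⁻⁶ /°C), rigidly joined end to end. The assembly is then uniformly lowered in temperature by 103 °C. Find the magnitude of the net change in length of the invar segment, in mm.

With the walls removed the bar would change length by δ_free = Σ αᵢΔT Lᵢ = 1.5×10⁻⁶×103×800 + 19.6×10⁻⁶×103×775 = 1.688 mm.
The rigid supports impose zero overall length change; the single axial force P common to all segments must satisfy P Σ Lᵢ/(AᵢEᵢ) = δ_free.
Σ Lᵢ/(AᵢEᵢ) = 800/(925×148×10³) + 775/(2375×108×10³) = 8.865×10⁻⁶ mm/N.
Hence P = δ_free / Σ(L/AE) = 1.688/8.865×10⁻⁶ = 190.4 kN (tensile).
For the invar segment, free thermal change = 1.5×10⁻⁶×103×800 = 0.1236 mm and elastic change from P = 190400×800/(925×148×10³) = 1.113 mm; these oppose, so the net change is 0.989 mm (segment lengthens).

|ΔL| ≈ 0.989 mm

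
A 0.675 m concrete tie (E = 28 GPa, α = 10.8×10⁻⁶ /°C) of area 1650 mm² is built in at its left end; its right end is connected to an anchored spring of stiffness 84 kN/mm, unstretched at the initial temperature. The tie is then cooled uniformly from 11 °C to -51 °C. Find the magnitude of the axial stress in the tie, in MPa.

σ ≈ 10.3 MPa (tensile)

The unrestrained thermal change is αΔT L = 10.8×10⁻⁶ × 62 × 675 = 0.452 mm.
Let P be the tensile force in the spring. The tie extends elastically by PL/(AE) and the spring stretches by P/k; together these equal δ_free.
P [ L/(AE) + 1/k ] = δ_free → P [ 675/(1650×28×10³) + 1/(84×10³) ] = 0.452.
P = 0.452 / 2.652×10⁻⁵ = 17050 N.
σ = P/A = 17050/1650 = 10.33 MPa.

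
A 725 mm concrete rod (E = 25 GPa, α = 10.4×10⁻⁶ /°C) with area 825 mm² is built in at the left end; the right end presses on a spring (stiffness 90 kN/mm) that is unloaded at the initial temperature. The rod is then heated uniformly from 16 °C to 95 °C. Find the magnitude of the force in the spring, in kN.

The unrestrained thermal change is αΔT L = 10.4×10⁻⁶ × 79 × 725 = 0.5957 mm.
Let P be the compressive force at the spring. The rod shortens elastically by PL/(AE) and the spring compresses by P/k; together these equal δ_free.
P [ L/(AE) + 1/k ] = δ_free → P [ 725/(825×25×10³) + 1/(90×10³) ] = 0.5957.
P = 0.5957 / 4.626×10⁻⁵ = 12880 N.

P ≈ 12.9 kN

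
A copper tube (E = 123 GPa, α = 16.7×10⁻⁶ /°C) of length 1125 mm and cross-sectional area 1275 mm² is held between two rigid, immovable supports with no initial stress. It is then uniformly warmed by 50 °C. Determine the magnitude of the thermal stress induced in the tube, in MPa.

The supports are rigid, so the total axial strain is zero. The restrained thermal strain is ε = αΔT = 16.7×10⁻⁶ × 50 = 835×10⁻⁶.
The stress required to suppress this strain is σ = Eε = 123×10³ × 835×10⁻⁶ = 102.7 MPa, compressive since the tube is trying to expand.

σ ≈ 103 MPa (compressive)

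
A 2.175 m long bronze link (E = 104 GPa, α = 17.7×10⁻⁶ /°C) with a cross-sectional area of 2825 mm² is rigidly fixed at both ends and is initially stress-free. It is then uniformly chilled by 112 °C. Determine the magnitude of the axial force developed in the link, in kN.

P ≈ 582 kN (tensile)

The ends cannot move, so σ = EαΔT = 104×10³ × 17.7×10⁻⁶ × 112 = 206.2 MPa.
Axial force P = σA = 206.2 × 2825 = 582400 N = 582.4 kN, tensile.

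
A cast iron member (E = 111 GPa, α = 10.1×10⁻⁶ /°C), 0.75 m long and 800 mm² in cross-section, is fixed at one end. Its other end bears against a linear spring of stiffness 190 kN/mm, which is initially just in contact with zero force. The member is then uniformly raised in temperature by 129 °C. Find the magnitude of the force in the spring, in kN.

P ≈ 71.3 kN

The unrestrained thermal change is αΔT L = 10.1×10⁻⁶ × 129 × 750 = 0.9772 mm.
With a force P in the spring, the elastic change of the member is PL/(AE) and that of the spring is P/k; compatibility requires their sum to equal δ_free.
P [ L/(AE) + 1/k ] = δ_free → P [ 750/(800×111×10³) + 1/(190×10³) ] = 0.9772.
P = 0.9772 / 1.371×10⁻⁵ = 71280 N.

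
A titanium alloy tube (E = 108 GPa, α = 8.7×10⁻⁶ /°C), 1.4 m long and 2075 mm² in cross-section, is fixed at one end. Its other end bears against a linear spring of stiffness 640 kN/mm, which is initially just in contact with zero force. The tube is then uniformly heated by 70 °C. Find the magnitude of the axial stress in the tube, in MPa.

σ ≈ 52.6 MPa (compressive)

The unrestrained thermal change is αΔT L = 8.7×10⁻⁶ × 70 × 1400 = 0.8526 mm.
With a force P in the spring, the elastic change of the tube is PL/(AE) and that of the spring is P/k; compatibility requires their sum to equal δ_free.
P [ L/(AE) + 1/k ] = δ_free → P [ 1400/(2075×108×10³) + 1/(640×10³) ] = 0.8526.
P = 0.8526 / 7.81×10⁻⁶ = 109200 N.
σ = P/A = 109200/2075 = 52.61 MPa.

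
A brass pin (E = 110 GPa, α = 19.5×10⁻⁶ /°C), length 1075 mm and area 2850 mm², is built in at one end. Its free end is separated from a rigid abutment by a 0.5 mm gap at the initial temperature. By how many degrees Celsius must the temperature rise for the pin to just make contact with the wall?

ΔT ≈ 23.9 °C

Contact occurs when the free expansion equals the gap: αΔT L = 0.5 mm.
So ΔT = g/(αL) = 0.5/(19.5×10⁻⁶ × 1075) = 23.85 °C.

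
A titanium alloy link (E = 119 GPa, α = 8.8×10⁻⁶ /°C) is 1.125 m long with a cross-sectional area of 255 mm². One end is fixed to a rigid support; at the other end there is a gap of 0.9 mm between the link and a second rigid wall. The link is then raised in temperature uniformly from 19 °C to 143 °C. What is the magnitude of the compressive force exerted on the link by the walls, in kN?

P ≈ 8.84 kN

Free thermal elongation = αΔT L = 8.8×10⁻⁶ × 124 × 1125 = 1.228 mm.
The gap closes (δ_free > 0.9 mm) and the wall then resists a further 1.228 − 0.9 = 0.3276 mm of expansion.
That suppressed elongation corresponds to σ = E·Δ/L = 119×10³ × 0.3276/1125 = 34.65 MPa.
P = σA = 34.65 × 255 = 8.836 kN.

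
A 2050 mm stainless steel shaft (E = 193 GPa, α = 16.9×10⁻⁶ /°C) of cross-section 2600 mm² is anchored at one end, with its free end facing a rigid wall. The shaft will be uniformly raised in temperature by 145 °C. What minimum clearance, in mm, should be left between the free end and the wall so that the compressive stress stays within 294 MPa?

With no wall the shaft would lengthen by αΔT L = 16.9×10⁻⁶ × 145 × 2050 = 5.024 mm.
A stress of 294 MPa corresponds to the wall pushing the shaft back by σL/E = 294×2050/(193×10³) = 3.123 mm.
The gap must absorb the remainder: g_min = 5.024 − 3.123 = 1.901 mm.

g ≈ 1.9 mm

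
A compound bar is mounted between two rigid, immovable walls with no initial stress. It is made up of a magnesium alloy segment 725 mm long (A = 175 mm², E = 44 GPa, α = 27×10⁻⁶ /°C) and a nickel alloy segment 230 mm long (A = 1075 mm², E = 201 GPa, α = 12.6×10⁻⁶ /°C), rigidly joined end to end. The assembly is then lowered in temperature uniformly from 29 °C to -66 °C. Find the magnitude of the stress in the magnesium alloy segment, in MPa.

Free thermal contraction of the whole bar: Σ αᵢΔT Lᵢ = 27×10⁻⁶×95×725 + 12.6×10⁻⁶×95×230 = 2.135 mm.
The walls prevent any net length change, so an axial force P (same in every segment) develops. Compatibility: P · Σ Lᵢ/(AᵢEᵢ) = δ_free.
The series flexibility is Σ Lᵢ/(AᵢEᵢ) = 725/(175×44×10³) + 230/(1075×201×10³) = 9.522×10⁻⁵ mm/N.
So P = 2.135 / 9.522×10⁻⁵ = 22.42 kN, tensile.
σ_{magnesium alloy} = P / A = 22420 / 175 = 128.1 MPa.

σ ≈ 128 MPa (tensile)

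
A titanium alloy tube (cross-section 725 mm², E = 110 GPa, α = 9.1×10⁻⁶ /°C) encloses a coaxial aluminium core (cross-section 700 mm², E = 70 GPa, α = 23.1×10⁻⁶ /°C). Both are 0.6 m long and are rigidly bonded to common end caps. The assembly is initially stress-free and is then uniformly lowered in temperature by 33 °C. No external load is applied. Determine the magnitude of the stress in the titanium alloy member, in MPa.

σ ≈ 19.3 MPa (compressive)

The aluminium has the larger α, so on cooling it would change length more than the titanium alloy if both were free. The rigid plates force a common final length, so the aluminium is put into tension and the titanium alloy into compression, with equal and opposite forces P (no external load).
Compatibility of the two members (thermal + elastic change equal): (α₁ − α₂)ΔT = P·[1/(A₁E₁) + 1/(A₂E₂)].
|α₁ − α₂|·ΔT = 14×10⁻⁶ × 33 = 0.000462.
1/(A₁E₁) + 1/(A₂E₂) = 1/(725×110×10³) + 1/(700×70×10³) = 3.295×10⁻⁸ N⁻¹.
So P = 0.000462 / 3.295×10⁻⁸ = 14.02 kN.
σ_{titanium alloy} = P/A₁ = 14020/725 = 19.34 MPa, compressive.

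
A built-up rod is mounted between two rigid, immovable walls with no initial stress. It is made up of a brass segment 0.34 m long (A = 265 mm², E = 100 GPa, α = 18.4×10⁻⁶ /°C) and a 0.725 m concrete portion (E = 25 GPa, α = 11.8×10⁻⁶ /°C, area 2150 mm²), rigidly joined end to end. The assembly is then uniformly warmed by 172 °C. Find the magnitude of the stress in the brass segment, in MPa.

With the walls removed the bar would change length by δ_free = Σ αᵢΔT Lᵢ = 18.4×10⁻⁶×172×340 + 11.8×10⁻⁶×172×725 = 2.547 mm.
The walls prevent any net length change, so an axial force P (same in every segment) develops. Compatibility: P · Σ Lᵢ/(AᵢEᵢ) = δ_free.
The series flexibility is Σ Lᵢ/(AᵢEᵢ) = 340/(265×100×10³) + 725/(2150×25×10³) = 2.632×10⁻⁵ mm/N.
Hence P = δ_free / Σ(L/AE) = 2.547/2.632×10⁻⁵ = 96.79 kN (compressive).
σ_{brass} = P / A = 96790 / 265 = 365.3 MPa.

σ ≈ 365 MPa (compressive)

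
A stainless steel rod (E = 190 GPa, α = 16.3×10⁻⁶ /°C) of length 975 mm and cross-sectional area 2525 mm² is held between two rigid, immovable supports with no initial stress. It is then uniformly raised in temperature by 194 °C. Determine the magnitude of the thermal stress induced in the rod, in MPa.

σ ≈ 601 MPa (compressive)

The supports are rigid, so the total axial strain is zero. The restrained thermal strain is ε = αΔT = 16.3×10⁻⁶ × 194 = 3162.2×10⁻⁶.
σ = EαΔT = 190×10³ × 16.3×10⁻⁶ × 194 = 600.8 MPa (compressive; the rod is trying to expand).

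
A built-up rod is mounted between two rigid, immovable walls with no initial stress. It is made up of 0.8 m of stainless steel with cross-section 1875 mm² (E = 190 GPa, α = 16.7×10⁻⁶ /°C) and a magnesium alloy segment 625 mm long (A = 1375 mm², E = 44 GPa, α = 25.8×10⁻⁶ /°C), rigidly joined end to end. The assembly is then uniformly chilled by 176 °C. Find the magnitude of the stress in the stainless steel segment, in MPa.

Free thermal contraction of the whole bar: Σ αᵢΔT Lᵢ = 16.7×10⁻⁶×176×800 + 25.8×10⁻⁶×176×625 = 5.189 mm.
Since the ends are fixed, an axial force P builds up, equal in every segment, with P · Σ Lᵢ/(AᵢEᵢ) = δ_free.
The series flexibility is Σ Lᵢ/(AᵢEᵢ) = 800/(1875×190×10³) + 625/(1375×44×10³) = 1.258×10⁻⁵ mm/N.
Hence P = δ_free / Σ(L/AE) = 5.189/1.258×10⁻⁵ = 412.6 kN (tensile).
σ_{stainless steel} = P / A = 412600 / 1875 = 220.1 MPa.

σ ≈ 220 MPa (tensile)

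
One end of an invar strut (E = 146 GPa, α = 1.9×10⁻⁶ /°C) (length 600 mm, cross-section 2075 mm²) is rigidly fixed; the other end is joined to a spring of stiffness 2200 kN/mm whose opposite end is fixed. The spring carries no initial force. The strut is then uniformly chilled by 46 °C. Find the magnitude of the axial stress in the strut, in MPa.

If the spring were absent the strut would shorten by αΔT L = 1.9×10⁻⁶ × 46 × 600 = 0.05244 mm.
Let P be the tensile force in the spring. The strut extends elastically by PL/(AE) and the spring stretches by P/k; together these equal δ_free.
P [ L/(AE) + 1/k ] = δ_free → P [ 600/(2075×146×10³) + 1/(2200×10³) ] = 0.05244.
P = 0.05244 / 2.435×10⁻⁶ = 21540 N.
σ = P/A = 21540/2075 = 10.38 MPa.

σ ≈ 10.4 MPa (tensile)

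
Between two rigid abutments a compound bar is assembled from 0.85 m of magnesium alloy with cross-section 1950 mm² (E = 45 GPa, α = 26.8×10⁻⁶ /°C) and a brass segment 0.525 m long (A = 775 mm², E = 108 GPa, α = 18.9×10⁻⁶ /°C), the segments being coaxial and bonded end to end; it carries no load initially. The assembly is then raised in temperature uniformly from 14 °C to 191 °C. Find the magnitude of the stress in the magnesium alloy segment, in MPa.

If the supports were absent, the total length change would be Σ αᵢΔT Lᵢ = 26.8×10⁻⁶×177×850 + 18.9×10⁻⁶×177×525 = 5.788 mm.
The rigid supports impose zero overall length change; the single axial force P common to all segments must satisfy P Σ Lᵢ/(AᵢEᵢ) = δ_free.
The series flexibility is Σ Lᵢ/(AᵢEᵢ) = 850/(1950×45×10³) + 525/(775×108×10³) = 1.596×10⁻⁵ mm/N.
So P = 5.788 / 1.596×10⁻⁵ = 362.7 kN, compressive.
σ_{magnesium alloy} = P / A = 362700 / 1950 = 186 MPa.

σ ≈ 186 MPa (compressive)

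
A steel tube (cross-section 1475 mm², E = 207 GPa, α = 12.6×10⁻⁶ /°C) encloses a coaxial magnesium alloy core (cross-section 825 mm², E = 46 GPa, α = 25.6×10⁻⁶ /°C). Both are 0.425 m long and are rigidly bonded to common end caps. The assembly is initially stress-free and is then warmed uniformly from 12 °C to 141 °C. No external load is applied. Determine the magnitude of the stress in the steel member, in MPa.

The magnesium alloy has the larger α, so on heating it would change length more than the steel if both were free. The rigid plates force a common final length, so the magnesium alloy is put into compression and the steel into tension, with equal and opposite forces P (no external load).
Compatibility of the two members (thermal + elastic change equal): (α₁ − α₂)ΔT = P·[1/(A₁E₁) + 1/(A₂E₂)].
|α₁ − α₂|·ΔT = 13×10⁻⁶ × 129 = 0.001677.
1/(A₁E₁) + 1/(A₂E₂) = 1/(1475×207×10³) + 1/(825×46×10³) = 2.963×10⁻⁸ N⁻¹.
P = 0.001677 / 2.963×10⁻⁸ = 56610 N = 56.61 kN.
σ_{steel} = P/A₁ = 56610/1475 = 38.38 MPa, tensile.

σ ≈ 38.4 MPa (tensile)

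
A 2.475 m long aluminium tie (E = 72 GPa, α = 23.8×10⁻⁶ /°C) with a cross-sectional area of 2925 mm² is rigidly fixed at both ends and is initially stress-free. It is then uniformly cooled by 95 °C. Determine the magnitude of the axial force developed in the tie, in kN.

P ≈ 476 kN (tensile)

Full restraint means ε = 0, so the stress is σ = EαΔT = 72×10³ × 23.8×10⁻⁶ × 95 = 162.8 MPa.
Then P = σA = 162.8 × 2925 mm² = 476.2 kN, tensile.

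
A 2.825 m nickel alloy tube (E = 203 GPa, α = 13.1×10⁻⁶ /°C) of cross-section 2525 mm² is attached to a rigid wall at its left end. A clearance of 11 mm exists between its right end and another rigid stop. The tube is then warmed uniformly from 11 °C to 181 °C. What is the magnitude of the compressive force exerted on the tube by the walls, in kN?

P ≈ 0 kN

If the wall were absent the tube would grow by αΔT L = 13.1×10⁻⁶ × 170 × 2825 = 6.291 mm.
This is smaller than the 11 mm clearance, so the tube expands freely without reaching the stop — the stress is zero.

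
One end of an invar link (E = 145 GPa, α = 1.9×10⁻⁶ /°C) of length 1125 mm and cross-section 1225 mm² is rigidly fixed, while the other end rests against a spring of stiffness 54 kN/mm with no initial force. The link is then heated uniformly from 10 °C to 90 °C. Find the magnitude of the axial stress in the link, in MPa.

If the spring were absent the link would lengthen by αΔT L = 1.9×10⁻⁶ × 80 × 1125 = 0.171 mm.
With a force P in the spring, the elastic change of the link is PL/(AE) and that of the spring is P/k; compatibility requires their sum to equal δ_free.
So P = δ_free / [L/(AE) + 1/k] = 0.171 / [ 1125/(1225×145×10³) + 1/(54×10³) ].
P = 0.171 / 2.485×10⁻⁵ = 6881 N.
σ = P/A = 6881/1225 = 5.617 MPa.

σ ≈ 5.62 MPa (compressive)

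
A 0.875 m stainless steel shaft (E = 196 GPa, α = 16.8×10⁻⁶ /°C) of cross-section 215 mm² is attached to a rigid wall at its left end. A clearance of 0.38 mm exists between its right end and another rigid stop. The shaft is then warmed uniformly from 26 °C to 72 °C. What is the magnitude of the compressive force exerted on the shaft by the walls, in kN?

P ≈ 14.3 kN

Free thermal elongation = αΔT L = 16.8×10⁻⁶ × 46 × 875 = 0.6762 mm.
After closing the 0.38 mm clearance, 0.6762 − 0.38 = 0.2962 mm of expansion remains to be suppressed by the wall.
That suppressed elongation corresponds to σ = E·Δ/L = 196×10³ × 0.2962/875 = 66.35 MPa.
Force on the wall = σA = 66.35 × 215 mm² = 14.26 kN.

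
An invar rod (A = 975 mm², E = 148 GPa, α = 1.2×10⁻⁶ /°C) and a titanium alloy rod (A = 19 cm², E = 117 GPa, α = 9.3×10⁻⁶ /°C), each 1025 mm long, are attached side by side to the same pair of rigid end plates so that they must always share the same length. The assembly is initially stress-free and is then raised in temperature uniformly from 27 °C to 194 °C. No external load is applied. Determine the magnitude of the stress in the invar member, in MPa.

Equilibrium of a rigid end plate with no external load gives equal and opposite internal forces ±P in the two members. Since α_{titanium alloy} > α_{invar}, heating drives the titanium alloy into compression and the invar into tension.
Equating the net (thermal + elastic) strains gives |α₁ − α₂|·ΔT = P·[1/(A₁E₁) + 1/(A₂E₂)].
|α₁ − α₂|·ΔT = 8.1×10⁻⁶ × 167 = 0.001353.
1/(A₁E₁) + 1/(A₂E₂) = 1/(975×148×10³) + 1/(1900×117×10³) = 1.143×10⁻⁸ N⁻¹.
P = 0.001353 / 1.143×10⁻⁸ = 118400 N = 118.4 kN.
σ_{invar} = P/A₁ = 118400/975 = 121.4 MPa, tensile.

σ ≈ 121 MPa (tensile)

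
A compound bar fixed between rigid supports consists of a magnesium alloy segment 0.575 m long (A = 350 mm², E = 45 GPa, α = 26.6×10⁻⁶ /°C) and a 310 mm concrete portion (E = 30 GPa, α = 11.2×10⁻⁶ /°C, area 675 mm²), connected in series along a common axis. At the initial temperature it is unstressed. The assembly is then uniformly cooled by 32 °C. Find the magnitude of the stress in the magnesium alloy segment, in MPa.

If the supports were absent, the total length change would be Σ αᵢΔT Lᵢ = 26.6×10⁻⁶×32×575 + 11.2×10⁻⁶×32×310 = 0.6005 mm.
The rigid supports impose zero overall length change; the single axial force P common to all segments must satisfy P Σ Lᵢ/(AᵢEᵢ) = δ_free.
Σ Lᵢ/(AᵢEᵢ) = 575/(350×45×10³) + 310/(675×30×10³) = 5.182×10⁻⁵ mm/N.
P = 0.6005 / 5.182×10⁻⁵ = 11590 N = 11.59 kN, tensile.
σ_{magnesium alloy} = P / A = 11590 / 350 = 33.11 MPa.

σ ≈ 33.1 MPa (tensile)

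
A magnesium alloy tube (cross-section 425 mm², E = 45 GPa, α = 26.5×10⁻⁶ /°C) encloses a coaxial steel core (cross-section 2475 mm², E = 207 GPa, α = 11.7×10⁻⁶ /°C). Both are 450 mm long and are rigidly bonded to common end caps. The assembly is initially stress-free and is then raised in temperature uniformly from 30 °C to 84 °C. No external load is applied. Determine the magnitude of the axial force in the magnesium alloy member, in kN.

Both members must finish at the same length. With the larger α, the magnesium alloy tends to over-expand; the plates restrain it, putting the magnesium alloy in compression and the steel in tension. With no external load the two internal forces are equal and opposite, magnitude P.
Equating the net (thermal + elastic) strains gives |α₁ − α₂|·ΔT = P·[1/(A₁E₁) + 1/(A₂E₂)].
|α₁ − α₂|·ΔT = 14.8×10⁻⁶ × 54 = 0.0007992.
1/(A₁E₁) + 1/(A₂E₂) = 1/(425×45×10³) + 1/(2475×207×10³) = 5.424×10⁻⁸ N⁻¹.
P = 0.0007992 / 5.424×10⁻⁸ = 14730 N = 14.73 kN.

P ≈ 14.7 kN (compressive in the magnesium alloy)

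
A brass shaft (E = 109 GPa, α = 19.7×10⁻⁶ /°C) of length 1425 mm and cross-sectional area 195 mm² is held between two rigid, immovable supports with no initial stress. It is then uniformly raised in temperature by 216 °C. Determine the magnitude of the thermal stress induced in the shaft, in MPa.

σ ≈ 464 MPa (compressive)

Because both ends are immovable the net strain is zero, and the suppressed thermal strain is αΔT = 19.7×10⁻⁶ × 216 = 4255.2×10⁻⁶.
The stress required to suppress this strain is σ = Eε = 109×10³ × 4255.2×10⁻⁶ = 463.8 MPa, compressive since the shaft is trying to expand.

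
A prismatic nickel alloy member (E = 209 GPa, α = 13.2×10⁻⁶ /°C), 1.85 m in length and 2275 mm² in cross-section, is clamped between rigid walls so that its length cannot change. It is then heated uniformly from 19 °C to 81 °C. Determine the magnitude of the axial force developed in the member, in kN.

With zero net strain, σ = E·αΔT = 209 GPa × 13.2×10⁻⁶ × 62 = 171 MPa.
Axial force P = σA = 171 × 2275 = 389100 N = 389.1 kN, compressive.

P ≈ 389 kN (compressive)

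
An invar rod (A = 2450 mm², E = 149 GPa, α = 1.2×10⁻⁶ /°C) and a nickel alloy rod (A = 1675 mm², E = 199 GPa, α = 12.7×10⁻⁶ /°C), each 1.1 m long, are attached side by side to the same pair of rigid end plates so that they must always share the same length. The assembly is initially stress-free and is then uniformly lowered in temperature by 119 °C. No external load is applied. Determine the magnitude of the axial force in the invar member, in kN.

P ≈ 238 kN (compressive in the invar)

The nickel alloy has the larger α, so on cooling it would change length more than the invar if both were free. The rigid plates force a common final length, so the nickel alloy is put into tension and the invar into compression, with equal and opposite forces P (no external load).
Compatibility of the two members (thermal + elastic change equal): (α₁ − α₂)ΔT = P·[1/(A₁E₁) + 1/(A₂E₂)].
|α₁ − α₂|·ΔT = 11.5×10⁻⁶ × 119 = 0.001368.
1/(A₁E₁) + 1/(A₂E₂) = 1/(2450×149×10³) + 1/(1675×199×10³) = 5.739×10⁻⁹ N⁻¹.
P = 0.001368 / 5.739×10⁻⁹ = 238400 N = 238.4 kN.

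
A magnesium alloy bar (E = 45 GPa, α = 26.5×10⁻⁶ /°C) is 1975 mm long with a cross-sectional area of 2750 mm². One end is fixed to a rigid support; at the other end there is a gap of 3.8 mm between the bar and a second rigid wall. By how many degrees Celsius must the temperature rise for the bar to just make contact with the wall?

ΔT ≈ 72.6 °C

The gap closes when αΔT L = 3.8 mm, since the bar is still unstressed at that instant.
So ΔT = g/(αL) = 3.8/(26.5×10⁻⁶ × 1975) = 72.61 °C.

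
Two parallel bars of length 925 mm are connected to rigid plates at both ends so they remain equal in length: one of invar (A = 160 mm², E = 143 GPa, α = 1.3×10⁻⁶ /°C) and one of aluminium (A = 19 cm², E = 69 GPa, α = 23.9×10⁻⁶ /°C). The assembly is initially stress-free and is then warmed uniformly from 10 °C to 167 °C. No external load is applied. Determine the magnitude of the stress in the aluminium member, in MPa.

σ ≈ 36.4 MPa (compressive)

Equilibrium of a rigid end plate with no external load gives equal and opposite internal forces ±P in the two members. Since α_{aluminium} > α_{invar}, heating drives the aluminium into compression and the invar into tension.
Setting the final lengths equal and cancelling L: (α₁ − α₂)ΔT = P/(A₁E₁) + P/(A₂E₂).
|α₁ − α₂|·ΔT = 22.6×10⁻⁶ × 157 = 0.003548.
1/(A₁E₁) + 1/(A₂E₂) = 1/(160×143×10³) + 1/(1900×69×10³) = 5.133×10⁻⁸ N⁻¹.
P = 0.003548 / 5.133×10⁻⁸ = 69120 N = 69.12 kN.
σ_{aluminium} = P/A₂ = 69120/1900 = 36.38 MPa, compressive.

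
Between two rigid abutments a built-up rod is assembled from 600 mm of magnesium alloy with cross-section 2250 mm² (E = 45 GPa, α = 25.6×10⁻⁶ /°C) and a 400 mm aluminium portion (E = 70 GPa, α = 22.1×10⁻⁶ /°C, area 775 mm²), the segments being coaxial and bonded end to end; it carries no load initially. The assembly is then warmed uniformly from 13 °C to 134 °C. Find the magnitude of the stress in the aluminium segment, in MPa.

If the supports were absent, the total length change would be Σ αᵢΔT Lᵢ = 25.6×10⁻⁶×121×600 + 22.1×10⁻⁶×121×400 = 2.928 mm.
Since the ends are fixed, an axial force P builds up, equal in every segment, with P · Σ Lᵢ/(AᵢEᵢ) = δ_free.
The series flexibility is Σ Lᵢ/(AᵢEᵢ) = 600/(2250×45×10³) + 400/(775×70×10³) = 1.33×10⁻⁵ mm/N.
P = 2.928 / 1.33×10⁻⁵ = 220200 N = 220.2 kN, compressive.
σ_{aluminium} = P / A = 220200 / 775 = 284.1 MPa.

σ ≈ 284 MPa (compressive)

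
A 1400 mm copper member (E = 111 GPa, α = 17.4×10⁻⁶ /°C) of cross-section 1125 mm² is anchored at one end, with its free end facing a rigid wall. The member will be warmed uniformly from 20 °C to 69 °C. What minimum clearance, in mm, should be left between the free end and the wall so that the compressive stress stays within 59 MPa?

With no wall the member would lengthen by αΔT L = 17.4×10⁻⁶ × 49 × 1400 = 1.194 mm.
A stress of 59 MPa corresponds to the wall pushing the member back by σL/E = 59×1400/(111×10³) = 0.7441 mm.
So the gap has to take up the difference, g_min = δ_free − σL/E = 1.194 − 0.7441 = 0.4495 mm.

g ≈ 0.449 mm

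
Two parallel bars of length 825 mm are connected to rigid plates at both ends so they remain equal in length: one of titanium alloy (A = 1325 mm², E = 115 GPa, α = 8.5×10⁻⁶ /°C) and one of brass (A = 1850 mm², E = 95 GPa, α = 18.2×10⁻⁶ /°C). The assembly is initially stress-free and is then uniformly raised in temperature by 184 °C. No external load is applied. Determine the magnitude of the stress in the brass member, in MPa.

Equilibrium of a rigid end plate with no external load gives equal and opposite internal forces ±P in the two members. Since α_{brass} > α_{titanium alloy}, heating drives the brass into compression and the titanium alloy into tension.
Equating the net (thermal + elastic) strains gives |α₁ − α₂|·ΔT = P·[1/(A₁E₁) + 1/(A₂E₂)].
|α₁ − α₂|·ΔT = 9.7×10⁻⁶ × 184 = 0.001785.
1/(A₁E₁) + 1/(A₂E₂) = 1/(1325×115×10³) + 1/(1850×95×10³) = 1.225×10⁻⁸ N⁻¹.
P = 0.001785 / 1.225×10⁻⁸ = 145700 N = 145.7 kN.
σ_{brass} = P/A₂ = 145700/1850 = 78.74 MPa, compressive.

σ ≈ 78.7 MPa (compressive)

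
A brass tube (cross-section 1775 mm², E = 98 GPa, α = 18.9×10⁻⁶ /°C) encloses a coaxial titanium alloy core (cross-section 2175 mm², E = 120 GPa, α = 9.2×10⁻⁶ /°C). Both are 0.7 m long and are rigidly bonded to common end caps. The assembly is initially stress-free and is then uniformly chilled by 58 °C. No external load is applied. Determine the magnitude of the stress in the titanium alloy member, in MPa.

σ ≈ 27 MPa (compressive)

Both members must finish at the same length. With the larger α, the brass tends to over-contract; the plates restrain it, putting the brass in tension and the titanium alloy in compression. With no external load the two internal forces are equal and opposite, magnitude P.
Equating the net (thermal + elastic) strains gives |α₁ − α₂|·ΔT = P·[1/(A₁E₁) + 1/(A₂E₂)].
|α₁ − α₂|·ΔT = 9.7×10⁻⁶ × 58 = 0.0005626.
1/(A₁E₁) + 1/(A₂E₂) = 1/(1775×98×10³) + 1/(2175×120×10³) = 9.58×10⁻⁹ N⁻¹.
P = 0.0005626 / 9.58×10⁻⁹ = 58730 N = 58.73 kN.
σ_{titanium alloy} = P/A₂ = 58730/2175 = 27 MPa, compressive.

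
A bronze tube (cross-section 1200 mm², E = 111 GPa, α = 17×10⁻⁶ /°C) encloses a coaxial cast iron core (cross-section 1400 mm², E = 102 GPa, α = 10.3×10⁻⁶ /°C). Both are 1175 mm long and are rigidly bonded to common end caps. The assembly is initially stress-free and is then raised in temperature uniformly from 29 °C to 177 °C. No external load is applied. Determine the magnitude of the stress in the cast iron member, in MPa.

σ ≈ 48.8 MPa (tensile)

Equilibrium of a rigid end plate with no external load gives equal and opposite internal forces ±P in the two members. Since α_{bronze} > α_{cast iron}, heating drives the bronze into compression and the cast iron into tension.
Compatibility of the two members (thermal + elastic change equal): (α₁ − α₂)ΔT = P·[1/(A₁E₁) + 1/(A₂E₂)].
|α₁ − α₂|·ΔT = 6.7×10⁻⁶ × 148 = 0.0009916.
1/(A₁E₁) + 1/(A₂E₂) = 1/(1200×111×10³) + 1/(1400×102×10³) = 1.451×10⁻⁸ N⁻¹.
So P = 0.0009916 / 1.451×10⁻⁸ = 68.34 kN.
σ_{cast iron} = P/A₂ = 68340/1400 = 48.81 MPa, tensile.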